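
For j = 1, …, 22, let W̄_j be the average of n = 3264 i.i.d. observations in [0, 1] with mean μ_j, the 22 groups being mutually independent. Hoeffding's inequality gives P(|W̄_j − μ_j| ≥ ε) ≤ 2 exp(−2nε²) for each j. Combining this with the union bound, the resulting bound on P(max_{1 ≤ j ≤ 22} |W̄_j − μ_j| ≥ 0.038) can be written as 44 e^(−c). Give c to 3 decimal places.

Union bound over the 22 events: P(max_{1 ≤ j ≤ 22} |W̄_j − μ_j| ≥ 0.038) ≤ 22·2·exp(−2nε²) = 44 exp(−2·3264·0.038²).
So c = 2·3264·0.038² = 9.4264.

9.426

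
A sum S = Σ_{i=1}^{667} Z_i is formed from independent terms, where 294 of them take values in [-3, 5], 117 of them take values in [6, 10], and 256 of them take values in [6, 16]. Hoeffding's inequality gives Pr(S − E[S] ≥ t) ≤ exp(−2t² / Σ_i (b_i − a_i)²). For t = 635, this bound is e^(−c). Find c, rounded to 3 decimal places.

Σ(b_i − a_i)² = 294·8² + 117·4² + 256·10² = 46288.
c = 2t² / 46288 = 2·635² / 46288 = 17.4224.

17.422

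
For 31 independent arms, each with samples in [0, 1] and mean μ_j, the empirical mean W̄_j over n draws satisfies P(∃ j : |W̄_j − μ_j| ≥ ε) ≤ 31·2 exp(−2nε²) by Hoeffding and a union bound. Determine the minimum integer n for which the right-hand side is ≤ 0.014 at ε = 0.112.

335

Need 2·31·exp(−2nε²) ≤ 0.014, i.e. exp(−2nε²) ≤ 0.014/62.
So 2nε² ≥ ln(62/0.014) = 8.395832.
Hence n ≥ 8.395832/(2·0.112²) = 334.655.
The smallest integer n is 335.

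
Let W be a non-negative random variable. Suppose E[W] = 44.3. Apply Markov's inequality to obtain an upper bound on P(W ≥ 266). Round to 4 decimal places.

Markov's inequality: for a non-negative random variable, P(W ≥ a) ≤ E[W]/a.
Here E[W] = 44.3 and a = 266, so the bound is 44.3/266 = 0.1665.

0.1665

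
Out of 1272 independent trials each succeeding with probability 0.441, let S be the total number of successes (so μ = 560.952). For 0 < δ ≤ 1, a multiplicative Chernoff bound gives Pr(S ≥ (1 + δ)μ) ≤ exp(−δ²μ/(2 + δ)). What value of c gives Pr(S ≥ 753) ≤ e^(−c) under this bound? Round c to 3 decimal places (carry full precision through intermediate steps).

28.070

Write 753 = (1 + δ)μ, so δ = 753/560.952 − 1 = 0.3423608…
Then the exponent is δ²μ/(2 + δ) = (753 − μ)² / (μ·(2 + δ)) = 28.069849.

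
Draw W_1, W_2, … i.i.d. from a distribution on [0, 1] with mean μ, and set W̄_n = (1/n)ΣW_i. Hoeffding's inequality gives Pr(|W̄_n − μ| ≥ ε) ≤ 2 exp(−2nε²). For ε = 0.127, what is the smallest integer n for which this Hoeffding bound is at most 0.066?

106

Require 2·exp(−2nε²) ≤ 0.066, i.e. 2nε² ≥ ln(2/0.066) = 3.411248.
So n ≥ 3.411248 / (2·0.127²) = 105.749.
The smallest integer n is 106.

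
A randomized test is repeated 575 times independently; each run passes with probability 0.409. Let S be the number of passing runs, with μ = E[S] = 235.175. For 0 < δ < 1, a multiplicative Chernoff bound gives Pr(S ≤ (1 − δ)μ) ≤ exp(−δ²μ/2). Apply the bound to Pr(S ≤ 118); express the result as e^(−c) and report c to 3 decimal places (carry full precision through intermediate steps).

Write 118 = (1 − δ)μ, so δ = 1 − 118/235.175 = 0.498246…
Then the exponent is δ²μ/2 = (μ − 118)²/(2μ) = 29.190987.

29.191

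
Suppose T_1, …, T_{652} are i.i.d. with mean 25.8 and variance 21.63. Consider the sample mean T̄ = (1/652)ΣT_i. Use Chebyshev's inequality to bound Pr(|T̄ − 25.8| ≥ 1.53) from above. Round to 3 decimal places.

Var(T̄) = Var(T_i)/n = 21.63/652 = 0.033175.
Chebyshev: Pr(|T̄ − 25.8| ≥ 1.53) ≤ Var(T̄)/(1.53)² = 21.63/(652·1.53²) = 0.0142.

0.014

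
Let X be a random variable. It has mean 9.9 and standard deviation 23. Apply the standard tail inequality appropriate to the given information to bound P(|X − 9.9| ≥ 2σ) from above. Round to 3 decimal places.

0.250

Mean and variance are known, so Chebyshev's inequality applies.
Chebyshev: P(|X − μ| ≥ t) ≤ Var(X)/t².
Var(X) = σ² = 23² = 529.
t = 2·23 = 46.
Bound = 529 / 2116 = 0.2500.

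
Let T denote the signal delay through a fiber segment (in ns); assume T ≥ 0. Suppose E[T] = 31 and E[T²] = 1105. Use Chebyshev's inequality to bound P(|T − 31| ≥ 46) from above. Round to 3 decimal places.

0.068

Var(T) = E[T²] − (E[T])² = 1105 − 961 = 144.
Chebyshev's inequality: P(|T − μ| ≥ t) ≤ Var(T)/t² = 144/2116 = 0.0681.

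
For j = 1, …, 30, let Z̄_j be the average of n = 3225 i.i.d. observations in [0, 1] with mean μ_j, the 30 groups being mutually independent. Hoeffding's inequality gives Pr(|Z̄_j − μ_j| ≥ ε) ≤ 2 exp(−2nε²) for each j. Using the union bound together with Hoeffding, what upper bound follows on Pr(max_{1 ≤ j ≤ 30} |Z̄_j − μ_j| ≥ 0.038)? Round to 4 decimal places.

Per-experiment Hoeffding bound: 2·exp(−2·3225·0.038²) = 2·exp(−9.31380) = 0.00018034.
Union bound over 30 events: 30·0.00018034 = 0.00541.

0.0054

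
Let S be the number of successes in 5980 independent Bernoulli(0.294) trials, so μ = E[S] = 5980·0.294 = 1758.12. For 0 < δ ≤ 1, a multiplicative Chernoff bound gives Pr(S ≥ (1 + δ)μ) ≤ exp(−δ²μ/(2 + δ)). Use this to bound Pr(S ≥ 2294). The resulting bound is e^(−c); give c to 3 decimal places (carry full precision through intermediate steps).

70.868

Write 2294 = (1 + δ)μ, so δ = 2294/1758.12 − 1 = 0.3048029…
Then the exponent is δ²μ/(2 + δ) = (2294 − μ)² / (μ·(2 + δ)) = 70.868428.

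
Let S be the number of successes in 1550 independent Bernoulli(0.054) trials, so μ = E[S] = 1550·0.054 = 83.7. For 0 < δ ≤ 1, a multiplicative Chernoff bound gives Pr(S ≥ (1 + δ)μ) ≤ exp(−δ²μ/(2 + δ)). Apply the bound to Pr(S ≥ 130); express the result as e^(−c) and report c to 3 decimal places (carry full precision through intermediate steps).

10.031

Write 130 = (1 + δ)μ, so δ = 130/83.7 − 1 = 0.5531661…
Then the exponent is δ²μ/(2 + δ) = (130 − μ)² / (μ·(2 + δ)) = 10.031306.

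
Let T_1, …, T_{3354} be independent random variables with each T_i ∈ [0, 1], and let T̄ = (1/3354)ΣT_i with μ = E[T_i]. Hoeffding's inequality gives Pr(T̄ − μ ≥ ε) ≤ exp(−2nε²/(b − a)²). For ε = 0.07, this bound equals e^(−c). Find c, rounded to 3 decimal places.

32.869

c = 2nε²/(b − a)² = 2·3354·0.07² / 1² = 32.8692.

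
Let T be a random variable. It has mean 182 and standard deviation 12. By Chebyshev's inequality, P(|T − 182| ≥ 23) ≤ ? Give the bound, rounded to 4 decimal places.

0.2722

Chebyshev: P(|T − μ| ≥ t) ≤ Var(T)/t².
Var(T) = σ² = 12² = 144.
Bound = 144 / 529 = 0.2722.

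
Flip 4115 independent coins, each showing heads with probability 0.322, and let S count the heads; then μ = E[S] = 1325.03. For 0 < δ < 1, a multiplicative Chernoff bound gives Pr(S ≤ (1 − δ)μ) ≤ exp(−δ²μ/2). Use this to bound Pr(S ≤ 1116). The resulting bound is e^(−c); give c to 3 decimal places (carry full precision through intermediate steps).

16.488

Write 1116 = (1 − δ)μ, so δ = 1 − 1116/1325.03 = 0.1577549…
Then the exponent is δ²μ/2 = (μ − 1116)²/(2μ) = 16.487755.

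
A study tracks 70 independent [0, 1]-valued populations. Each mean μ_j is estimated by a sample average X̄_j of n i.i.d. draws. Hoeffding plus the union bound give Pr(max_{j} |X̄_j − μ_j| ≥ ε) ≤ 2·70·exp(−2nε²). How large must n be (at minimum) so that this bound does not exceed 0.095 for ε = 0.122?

246

Need 2·70·exp(−2nε²) ≤ 0.095, i.e. exp(−2nε²) ≤ 0.095/140.
So 2nε² ≥ ln(140/0.095) = 7.295521.
Hence n ≥ 7.295521/(2·0.122²) = 245.079.
The smallest integer n is 246.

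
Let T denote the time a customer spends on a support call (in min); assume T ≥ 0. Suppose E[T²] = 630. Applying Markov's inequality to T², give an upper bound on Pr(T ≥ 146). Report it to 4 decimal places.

Since T ≥ 0, the event {T ≥ 146} is the same as {T² ≥ 21316}.
Markov's inequality applied to T² gives Pr(T² ≥ 21316) ≤ E[T²]/21316 = 630/21316 = 0.0296.

0.0296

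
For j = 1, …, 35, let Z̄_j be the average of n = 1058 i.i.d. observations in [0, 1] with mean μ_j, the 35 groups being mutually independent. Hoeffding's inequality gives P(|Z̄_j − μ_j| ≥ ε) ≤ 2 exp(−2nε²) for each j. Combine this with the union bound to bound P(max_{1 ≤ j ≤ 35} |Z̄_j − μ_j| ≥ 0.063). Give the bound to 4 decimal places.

0.0158

Per-experiment Hoeffding bound: 2·exp(−2·1058·0.063²) = 2·exp(−8.39840) = 0.00045045.
Union bound over 35 events: 35·0.00045045 = 0.01577.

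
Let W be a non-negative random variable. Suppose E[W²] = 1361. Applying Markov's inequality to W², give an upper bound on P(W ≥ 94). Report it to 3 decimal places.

Since W ≥ 0, the event {W ≥ 94} is the same as {W² ≥ 8836}.
Markov's inequality applied to W² gives P(W² ≥ 8836) ≤ E[W²]/8836 = 1361/8836 = 0.1540.

0.154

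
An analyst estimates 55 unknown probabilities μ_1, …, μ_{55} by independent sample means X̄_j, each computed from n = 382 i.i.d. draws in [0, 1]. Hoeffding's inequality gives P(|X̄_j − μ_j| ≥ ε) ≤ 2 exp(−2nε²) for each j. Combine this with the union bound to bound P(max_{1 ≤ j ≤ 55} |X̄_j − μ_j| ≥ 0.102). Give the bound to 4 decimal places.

0.0388

Per-experiment Hoeffding bound: 2·exp(−2·382·0.102²) = 2·exp(−7.94866) = 0.00070627.
Union bound over 55 events: 55·0.00070627 = 0.03885.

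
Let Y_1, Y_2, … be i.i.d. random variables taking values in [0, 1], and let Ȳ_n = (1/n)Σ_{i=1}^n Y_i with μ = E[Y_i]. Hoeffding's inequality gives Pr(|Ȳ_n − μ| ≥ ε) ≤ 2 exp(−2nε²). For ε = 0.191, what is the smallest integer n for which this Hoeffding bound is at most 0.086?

Require 2·exp(−2nε²) ≤ 0.086, i.e. 2nε² ≥ ln(2/0.086) = 3.146555.
So n ≥ 3.146555 / (2·0.191²) = 43.126.
The smallest integer n is 44.

44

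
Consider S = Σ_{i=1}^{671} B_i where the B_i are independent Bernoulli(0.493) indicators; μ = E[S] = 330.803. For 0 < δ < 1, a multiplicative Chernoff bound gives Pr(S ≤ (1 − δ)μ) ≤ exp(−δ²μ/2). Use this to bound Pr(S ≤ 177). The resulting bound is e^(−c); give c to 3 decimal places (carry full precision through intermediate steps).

35.754

Write 177 = (1 − δ)μ, so δ = 1 − 177/330.803 = 0.4649383…
Then the exponent is δ²μ/2 = (μ − 177)²/(2μ) = 35.754456.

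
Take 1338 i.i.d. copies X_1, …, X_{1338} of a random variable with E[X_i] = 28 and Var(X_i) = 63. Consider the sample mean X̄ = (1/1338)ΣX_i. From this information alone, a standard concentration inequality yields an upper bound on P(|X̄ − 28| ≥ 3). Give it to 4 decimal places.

With mean and variance of each term known, Chebyshev's inequality bounds the deviation of the sum (or sample mean).
Var(X̄) = Var(X_i)/n = 63/1338 = 0.047085.
Chebyshev: P(|X̄ − 28| ≥ 3) ≤ Var(X̄)/(3)² = 63/(1338·3²) = 0.0052.

0.0052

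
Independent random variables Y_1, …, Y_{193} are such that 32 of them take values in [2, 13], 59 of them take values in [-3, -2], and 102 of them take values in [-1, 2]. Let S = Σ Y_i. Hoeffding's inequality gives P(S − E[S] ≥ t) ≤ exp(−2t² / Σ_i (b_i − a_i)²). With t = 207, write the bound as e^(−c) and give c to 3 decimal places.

17.673

Σ(b_i − a_i)² = 32·11² + 59·1² + 102·3² = 4849.
c = 2t² / 4849 = 2·207² / 4849 = 17.6733.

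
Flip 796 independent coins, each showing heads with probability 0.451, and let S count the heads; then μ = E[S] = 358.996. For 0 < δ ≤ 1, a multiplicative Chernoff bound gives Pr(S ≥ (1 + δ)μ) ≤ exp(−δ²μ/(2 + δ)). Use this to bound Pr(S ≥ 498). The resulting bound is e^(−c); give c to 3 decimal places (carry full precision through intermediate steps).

Write 498 = (1 + δ)μ, so δ = 498/358.996 − 1 = 0.3872021…
Then the exponent is δ²μ/(2 + δ) = (498 − μ)² / (μ·(2 + δ)) = 22.546327.

22.546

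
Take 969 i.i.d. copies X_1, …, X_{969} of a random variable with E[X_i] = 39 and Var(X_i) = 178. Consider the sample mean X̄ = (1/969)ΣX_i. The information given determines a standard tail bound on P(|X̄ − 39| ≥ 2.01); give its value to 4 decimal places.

With mean and variance of each term known, Chebyshev's inequality bounds the deviation of the sum (or sample mean).
Var(X̄) = Var(X_i)/n = 178/969 = 0.18369.
Chebyshev: P(|X̄ − 39| ≥ 2.01) ≤ Var(X̄)/(2.01)² = 178/(969·2.01²) = 0.0455.

0.0455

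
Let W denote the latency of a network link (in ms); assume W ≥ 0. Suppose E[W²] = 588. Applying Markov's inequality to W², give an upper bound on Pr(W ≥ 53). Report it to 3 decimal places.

0.209

Since W ≥ 0, the event {W ≥ 53} is the same as {W² ≥ 2809}.
Markov's inequality applied to W² gives Pr(W² ≥ 2809) ≤ E[W²]/2809 = 588/2809 = 0.2093.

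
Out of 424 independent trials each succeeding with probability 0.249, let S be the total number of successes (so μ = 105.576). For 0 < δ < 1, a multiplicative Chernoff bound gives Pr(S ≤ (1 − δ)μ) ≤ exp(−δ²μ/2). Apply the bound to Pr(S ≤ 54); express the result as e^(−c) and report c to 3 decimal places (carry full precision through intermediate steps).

12.598

Write 54 = (1 − δ)μ, so δ = 1 − 54/105.576 = 0.4885201…
Then the exponent is δ²μ/2 = (μ − 54)²/(2μ) = 12.597957.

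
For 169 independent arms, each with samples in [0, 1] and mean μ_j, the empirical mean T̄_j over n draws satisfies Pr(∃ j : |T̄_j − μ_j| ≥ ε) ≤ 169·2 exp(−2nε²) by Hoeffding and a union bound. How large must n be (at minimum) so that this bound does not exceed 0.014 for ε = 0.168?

179

Need 2·169·exp(−2nε²) ≤ 0.014, i.e. exp(−2nε²) ≤ 0.014/338.
So 2nε² ≥ ln(338/0.014) = 10.091744.
Hence n ≥ 10.091744/(2·0.168²) = 178.779.
The smallest integer n is 179.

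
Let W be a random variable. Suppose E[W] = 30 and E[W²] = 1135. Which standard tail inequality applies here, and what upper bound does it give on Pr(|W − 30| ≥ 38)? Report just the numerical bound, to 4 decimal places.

0.1627

The first two moments determine the variance, so Chebyshev's inequality is the sharpest standard bound available.
Var(W) = E[W²] − (E[W])² = 1135 − 900 = 235.
Chebyshev's inequality: Pr(|W − μ| ≥ t) ≤ Var(W)/t² = 235/1444 = 0.1627.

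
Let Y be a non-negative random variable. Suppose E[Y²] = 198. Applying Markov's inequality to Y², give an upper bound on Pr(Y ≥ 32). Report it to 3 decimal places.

0.193

Since Y ≥ 0, the event {Y ≥ 32} is the same as {Y² ≥ 1024}.
Markov's inequality applied to Y² gives Pr(Y² ≥ 1024) ≤ E[Y²]/1024 = 198/1024 = 0.1934.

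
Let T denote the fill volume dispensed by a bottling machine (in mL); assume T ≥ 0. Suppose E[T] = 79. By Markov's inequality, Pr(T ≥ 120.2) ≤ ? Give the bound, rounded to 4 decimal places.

0.6572

Markov's inequality: for a non-negative random variable, Pr(T ≥ a) ≤ E[T]/a.
Here E[T] = 79 and a = 120.2, so the bound is 79/120.2 = 0.6572.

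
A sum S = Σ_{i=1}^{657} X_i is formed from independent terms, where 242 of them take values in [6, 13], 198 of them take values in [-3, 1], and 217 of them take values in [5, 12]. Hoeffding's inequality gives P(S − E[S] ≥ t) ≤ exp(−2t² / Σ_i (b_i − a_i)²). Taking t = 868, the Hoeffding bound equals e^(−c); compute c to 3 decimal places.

58.726

Σ(b_i − a_i)² = 242·7² + 198·4² + 217·7² = 25659.
c = 2t² / 25659 = 2·868² / 25659 = 58.7259.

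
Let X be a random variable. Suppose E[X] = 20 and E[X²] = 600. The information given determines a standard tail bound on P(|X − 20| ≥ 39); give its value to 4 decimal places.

The first two moments determine the variance, so Chebyshev's inequality is the sharpest standard bound available.
Var(X) = E[X²] − (E[X])² = 600 − 400 = 200.
Chebyshev's inequality: P(|X − μ| ≥ t) ≤ Var(X)/t² = 200/1521 = 0.1315.

0.1315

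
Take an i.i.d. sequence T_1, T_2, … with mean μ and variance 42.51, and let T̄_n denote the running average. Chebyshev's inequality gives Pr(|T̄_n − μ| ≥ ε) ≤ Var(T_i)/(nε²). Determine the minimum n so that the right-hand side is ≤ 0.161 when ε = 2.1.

60

Require 42.51/(n·2.1²) ≤ 0.161, i.e. n ≥ 42.51/(0.161·2.1²) = 59.872.
The smallest integer n is 60.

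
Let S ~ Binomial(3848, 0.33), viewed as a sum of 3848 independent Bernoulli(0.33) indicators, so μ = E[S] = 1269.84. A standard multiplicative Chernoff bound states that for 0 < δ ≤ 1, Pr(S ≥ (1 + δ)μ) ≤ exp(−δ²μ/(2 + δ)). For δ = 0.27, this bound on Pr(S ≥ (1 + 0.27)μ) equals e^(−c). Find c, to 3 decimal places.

c = δ²μ/(2 + δ) = 0.27²·1269.84/(2 + 0.27) = 40.7803.

40.780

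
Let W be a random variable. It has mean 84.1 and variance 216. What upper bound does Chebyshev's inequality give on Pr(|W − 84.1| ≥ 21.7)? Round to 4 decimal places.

0.4587

Chebyshev: Pr(|W − μ| ≥ t) ≤ Var(W)/t².
Bound = 216 / 470.89 = 0.4587.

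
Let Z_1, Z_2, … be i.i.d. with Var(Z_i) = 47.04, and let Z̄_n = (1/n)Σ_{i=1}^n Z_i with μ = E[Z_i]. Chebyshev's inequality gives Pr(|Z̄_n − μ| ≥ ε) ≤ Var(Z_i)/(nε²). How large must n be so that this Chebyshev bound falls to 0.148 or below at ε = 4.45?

Require 47.04/(n·4.45²) ≤ 0.148, i.e. n ≥ 47.04/(0.148·4.45²) = 16.050.
The smallest integer n is 17.

17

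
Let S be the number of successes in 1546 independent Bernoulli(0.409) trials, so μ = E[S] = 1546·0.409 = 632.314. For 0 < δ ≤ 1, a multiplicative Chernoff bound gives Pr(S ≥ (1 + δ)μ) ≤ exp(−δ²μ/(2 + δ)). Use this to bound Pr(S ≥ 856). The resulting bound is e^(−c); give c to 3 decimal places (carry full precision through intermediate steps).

33.619

Write 856 = (1 + δ)μ, so δ = 856/632.314 − 1 = 0.3537578…
Then the exponent is δ²μ/(2 + δ) = (856 − μ)² / (μ·(2 + δ)) = 33.618864.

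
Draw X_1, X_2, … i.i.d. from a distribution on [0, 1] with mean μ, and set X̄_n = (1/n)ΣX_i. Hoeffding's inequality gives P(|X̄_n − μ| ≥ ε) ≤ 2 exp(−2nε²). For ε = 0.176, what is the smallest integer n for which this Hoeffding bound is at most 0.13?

Require 2·exp(−2nε²) ≤ 0.13, i.e. 2nε² ≥ ln(2/0.13) = 2.733368.
So n ≥ 2.733368 / (2·0.176²) = 44.121.
The smallest integer n is 45.

45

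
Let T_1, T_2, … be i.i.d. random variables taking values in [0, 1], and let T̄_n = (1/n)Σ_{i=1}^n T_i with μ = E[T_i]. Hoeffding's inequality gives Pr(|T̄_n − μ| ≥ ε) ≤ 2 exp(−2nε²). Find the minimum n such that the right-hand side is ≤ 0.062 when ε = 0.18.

Require 2·exp(−2nε²) ≤ 0.062, i.e. 2nε² ≥ ln(2/0.062) = 3.473768.
So n ≥ 3.473768 / (2·0.18²) = 53.608.
The smallest integer n is 54.

54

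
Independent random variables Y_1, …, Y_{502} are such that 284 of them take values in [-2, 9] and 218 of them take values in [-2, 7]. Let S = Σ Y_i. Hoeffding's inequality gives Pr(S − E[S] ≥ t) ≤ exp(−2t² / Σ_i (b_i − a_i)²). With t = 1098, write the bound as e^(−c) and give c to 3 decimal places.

46.350

Σ(b_i − a_i)² = 284·11² + 218·9² = 52022.
c = 2t² / 52022 = 2·1098² / 52022 = 46.3498.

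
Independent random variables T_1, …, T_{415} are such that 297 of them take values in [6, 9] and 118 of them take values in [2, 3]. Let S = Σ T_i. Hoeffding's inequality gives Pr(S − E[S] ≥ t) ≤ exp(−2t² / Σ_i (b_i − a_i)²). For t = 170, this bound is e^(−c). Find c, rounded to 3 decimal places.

Σ(b_i − a_i)² = 297·3² + 118·1² = 2791.
c = 2t² / 2791 = 2·170² / 2791 = 20.7094.

20.709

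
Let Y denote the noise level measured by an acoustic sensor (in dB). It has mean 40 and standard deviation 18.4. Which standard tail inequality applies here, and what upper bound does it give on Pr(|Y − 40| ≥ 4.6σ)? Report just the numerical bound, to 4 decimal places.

Mean and variance are known, so Chebyshev's inequality applies.
Chebyshev: Pr(|Y − μ| ≥ t) ≤ Var(Y)/t².
Var(Y) = σ² = 18.4² = 338.56.
t = 4.6·18.4 = 84.64.
Bound = 338.56 / 7163.9296 = 0.0473.

0.0473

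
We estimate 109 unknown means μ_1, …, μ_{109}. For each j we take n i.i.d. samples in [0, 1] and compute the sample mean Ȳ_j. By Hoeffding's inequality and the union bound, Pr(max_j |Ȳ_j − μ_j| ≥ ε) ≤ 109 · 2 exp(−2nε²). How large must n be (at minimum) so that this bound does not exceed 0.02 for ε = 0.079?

Need 2·109·exp(−2nε²) ≤ 0.02, i.e. exp(−2nε²) ≤ 0.02/218.
So 2nε² ≥ ln(218/0.02) = 9.296518.
Hence n ≥ 9.296518/(2·0.079²) = 744.794.
The smallest integer n is 745.

745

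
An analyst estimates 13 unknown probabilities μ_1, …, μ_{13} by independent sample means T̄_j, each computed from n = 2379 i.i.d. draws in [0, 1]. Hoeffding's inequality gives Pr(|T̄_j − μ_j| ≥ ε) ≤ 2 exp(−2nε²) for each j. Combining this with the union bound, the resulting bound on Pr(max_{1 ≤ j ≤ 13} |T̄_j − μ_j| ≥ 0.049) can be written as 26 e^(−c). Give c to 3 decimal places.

11.424

Union bound over the 13 events: Pr(max_{1 ≤ j ≤ 13} |T̄_j − μ_j| ≥ 0.049) ≤ 13·2·exp(−2nε²) = 26 exp(−2·2379·0.049²).
So c = 2·2379·0.049² = 11.4240.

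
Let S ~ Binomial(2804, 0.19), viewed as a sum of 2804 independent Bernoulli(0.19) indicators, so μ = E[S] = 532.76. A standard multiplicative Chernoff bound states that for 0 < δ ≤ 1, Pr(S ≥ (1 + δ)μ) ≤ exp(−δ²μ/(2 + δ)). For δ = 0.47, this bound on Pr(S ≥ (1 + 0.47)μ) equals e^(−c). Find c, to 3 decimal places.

c = δ²μ/(2 + δ) = 0.47²·532.76/(2 + 0.47) = 47.6464.

47.646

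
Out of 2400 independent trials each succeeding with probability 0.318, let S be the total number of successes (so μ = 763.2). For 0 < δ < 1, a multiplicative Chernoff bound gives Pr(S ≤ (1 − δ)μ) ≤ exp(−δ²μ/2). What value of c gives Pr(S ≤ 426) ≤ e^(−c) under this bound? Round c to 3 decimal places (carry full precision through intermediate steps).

74.492

Write 426 = (1 − δ)μ, so δ = 1 − 426/763.2 = 0.4418239…
Then the exponent is δ²μ/2 = (μ − 426)²/(2μ) = 74.491509.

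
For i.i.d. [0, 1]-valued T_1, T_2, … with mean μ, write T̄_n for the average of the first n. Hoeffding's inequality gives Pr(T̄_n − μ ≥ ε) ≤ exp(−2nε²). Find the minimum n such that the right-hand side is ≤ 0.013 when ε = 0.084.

Require exp(−2nε²) ≤ 0.013, i.e. 2nε² ≥ ln(1/0.013) = 4.342806.
So n ≥ 4.342806 / (2·0.084²) = 307.739.
The smallest integer n is 308.

308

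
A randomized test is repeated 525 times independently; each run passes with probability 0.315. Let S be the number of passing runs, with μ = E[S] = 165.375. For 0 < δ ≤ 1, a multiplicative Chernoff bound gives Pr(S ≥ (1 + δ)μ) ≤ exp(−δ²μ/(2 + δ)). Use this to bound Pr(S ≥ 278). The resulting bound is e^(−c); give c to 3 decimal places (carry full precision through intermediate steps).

Write 278 = (1 + δ)μ, so δ = 278/165.375 − 1 = 0.681028…
Then the exponent is δ²μ/(2 + δ) = (278 − μ)² / (μ·(2 + δ)) = 28.608719.

28.609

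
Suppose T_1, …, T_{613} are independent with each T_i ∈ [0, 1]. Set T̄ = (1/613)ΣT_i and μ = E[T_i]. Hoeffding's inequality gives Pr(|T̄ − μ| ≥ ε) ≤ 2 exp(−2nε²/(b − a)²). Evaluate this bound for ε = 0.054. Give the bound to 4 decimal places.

Exponent: 2nε²/(b − a)² = 2·613·0.054² / 1² = 3.57502.
Bound = 2·exp(−3.57502) = 0.05603.

0.0560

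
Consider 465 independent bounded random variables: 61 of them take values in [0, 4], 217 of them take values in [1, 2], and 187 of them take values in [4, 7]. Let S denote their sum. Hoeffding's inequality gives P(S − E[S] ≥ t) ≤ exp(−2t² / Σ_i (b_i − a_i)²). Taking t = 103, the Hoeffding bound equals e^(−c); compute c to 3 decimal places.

7.378

Σ(b_i − a_i)² = 61·4² + 217·1² + 187·3² = 2876.
c = 2t² / 2876 = 2·103² / 2876 = 7.3776.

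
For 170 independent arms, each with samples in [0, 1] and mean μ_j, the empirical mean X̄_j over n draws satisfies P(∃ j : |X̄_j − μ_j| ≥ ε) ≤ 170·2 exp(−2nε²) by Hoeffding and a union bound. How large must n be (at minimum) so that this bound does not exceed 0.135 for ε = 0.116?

292

Need 2·170·exp(−2nε²) ≤ 0.135, i.e. exp(−2nε²) ≤ 0.135/340.
So 2nε² ≥ ln(340/0.135) = 7.831426.
Hence n ≥ 7.831426/(2·0.116²) = 291.001.
The smallest integer n is 292.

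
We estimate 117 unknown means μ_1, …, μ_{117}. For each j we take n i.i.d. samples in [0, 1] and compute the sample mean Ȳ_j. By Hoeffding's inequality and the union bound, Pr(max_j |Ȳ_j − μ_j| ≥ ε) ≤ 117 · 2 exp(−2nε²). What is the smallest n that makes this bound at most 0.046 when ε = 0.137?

Need 2·117·exp(−2nε²) ≤ 0.046, i.e. exp(−2nε²) ≤ 0.046/234.
So 2nε² ≥ ln(234/0.046) = 8.534435.
Hence n ≥ 8.534435/(2·0.137²) = 227.355.
The smallest integer n is 228.

228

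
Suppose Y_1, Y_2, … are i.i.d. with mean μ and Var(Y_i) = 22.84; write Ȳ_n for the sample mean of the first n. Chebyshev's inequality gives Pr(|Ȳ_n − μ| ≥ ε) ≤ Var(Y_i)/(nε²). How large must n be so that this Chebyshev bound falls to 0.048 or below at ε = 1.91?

131

Require 22.84/(n·1.91²) ≤ 0.048, i.e. n ≥ 22.84/(0.048·1.91²) = 130.433.
The smallest integer n is 131.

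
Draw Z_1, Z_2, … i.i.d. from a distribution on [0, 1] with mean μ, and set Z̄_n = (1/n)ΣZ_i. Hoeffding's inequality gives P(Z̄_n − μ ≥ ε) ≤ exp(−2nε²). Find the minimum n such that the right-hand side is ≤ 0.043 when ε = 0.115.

119

Require exp(−2nε²) ≤ 0.043, i.e. 2nε² ≥ ln(1/0.043) = 3.146555.
So n ≥ 3.146555 / (2·0.115²) = 118.962.
The smallest integer n is 119.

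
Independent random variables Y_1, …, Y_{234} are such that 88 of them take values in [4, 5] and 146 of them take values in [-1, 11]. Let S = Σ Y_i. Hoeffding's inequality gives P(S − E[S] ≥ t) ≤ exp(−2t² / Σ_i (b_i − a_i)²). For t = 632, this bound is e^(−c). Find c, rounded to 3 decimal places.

Σ(b_i − a_i)² = 88·1² + 146·12² = 21112.
c = 2t² / 21112 = 2·632² / 21112 = 37.8386.

37.839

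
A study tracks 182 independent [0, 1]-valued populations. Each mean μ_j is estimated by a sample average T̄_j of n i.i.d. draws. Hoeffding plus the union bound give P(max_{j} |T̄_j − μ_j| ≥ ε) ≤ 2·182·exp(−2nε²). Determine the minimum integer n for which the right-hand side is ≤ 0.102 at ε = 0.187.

117

Need 2·182·exp(−2nε²) ≤ 0.102, i.e. exp(−2nε²) ≤ 0.102/364.
So 2nε² ≥ ln(364/0.102) = 8.179936.
Hence n ≥ 8.179936/(2·0.187²) = 116.960.
The smallest integer n is 117.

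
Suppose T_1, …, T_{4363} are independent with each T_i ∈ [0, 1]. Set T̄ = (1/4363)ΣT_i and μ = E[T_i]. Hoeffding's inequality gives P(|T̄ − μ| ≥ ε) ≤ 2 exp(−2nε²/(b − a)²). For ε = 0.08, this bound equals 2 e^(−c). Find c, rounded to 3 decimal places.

c = 2nε²/(b − a)² = 2·4363·0.08² / 1² = 55.8464.

55.846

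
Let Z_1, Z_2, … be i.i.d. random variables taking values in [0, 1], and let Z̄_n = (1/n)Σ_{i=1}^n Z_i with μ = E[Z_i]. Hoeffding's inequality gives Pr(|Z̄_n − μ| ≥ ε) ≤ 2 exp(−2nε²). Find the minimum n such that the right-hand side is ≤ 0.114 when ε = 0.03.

Require 2·exp(−2nε²) ≤ 0.114, i.e. 2nε² ≥ ln(2/0.114) = 2.864704.
So n ≥ 2.864704 / (2·0.03²) = 1591.502.
The smallest integer n is 1592.

1592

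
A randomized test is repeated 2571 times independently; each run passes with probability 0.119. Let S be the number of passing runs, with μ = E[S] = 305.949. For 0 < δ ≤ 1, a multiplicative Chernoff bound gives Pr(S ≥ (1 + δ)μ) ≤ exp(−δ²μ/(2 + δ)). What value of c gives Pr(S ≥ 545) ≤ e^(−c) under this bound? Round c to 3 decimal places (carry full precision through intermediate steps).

67.155

Write 545 = (1 + δ)μ, so δ = 545/305.949 − 1 = 0.7813426…
Then the exponent is δ²μ/(2 + δ) = (545 − μ)² / (μ·(2 + δ)) = 67.154883.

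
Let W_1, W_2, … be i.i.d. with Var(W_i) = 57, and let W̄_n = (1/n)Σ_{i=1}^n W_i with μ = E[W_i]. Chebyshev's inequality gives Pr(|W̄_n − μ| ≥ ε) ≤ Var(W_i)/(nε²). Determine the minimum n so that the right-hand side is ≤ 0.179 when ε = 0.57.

Require 57/(n·0.57²) ≤ 0.179, i.e. n ≥ 57/(0.179·0.57²) = 980.104.
The smallest integer n is 981.

981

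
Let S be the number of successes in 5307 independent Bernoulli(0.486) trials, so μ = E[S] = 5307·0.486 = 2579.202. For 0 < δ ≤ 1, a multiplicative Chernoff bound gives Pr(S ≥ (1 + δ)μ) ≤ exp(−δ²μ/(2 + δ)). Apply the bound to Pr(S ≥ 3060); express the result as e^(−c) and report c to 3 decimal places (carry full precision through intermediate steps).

40.993

Write 3060 = (1 + δ)μ, so δ = 3060/2579.202 − 1 = 0.1864135…
Then the exponent is δ²μ/(2 + δ) = (3060 − μ)² / (μ·(2 + δ)) = 40.992807.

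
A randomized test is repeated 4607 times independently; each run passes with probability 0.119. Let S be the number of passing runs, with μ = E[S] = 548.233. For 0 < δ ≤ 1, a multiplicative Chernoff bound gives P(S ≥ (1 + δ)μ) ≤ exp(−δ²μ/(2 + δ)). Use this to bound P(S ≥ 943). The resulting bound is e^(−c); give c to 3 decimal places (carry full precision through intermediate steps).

Write 943 = (1 + δ)μ, so δ = 943/548.233 − 1 = 0.7200716…
Then the exponent is δ²μ/(2 + δ) = (943 − μ)² / (μ·(2 + δ)) = 104.504785.

104.505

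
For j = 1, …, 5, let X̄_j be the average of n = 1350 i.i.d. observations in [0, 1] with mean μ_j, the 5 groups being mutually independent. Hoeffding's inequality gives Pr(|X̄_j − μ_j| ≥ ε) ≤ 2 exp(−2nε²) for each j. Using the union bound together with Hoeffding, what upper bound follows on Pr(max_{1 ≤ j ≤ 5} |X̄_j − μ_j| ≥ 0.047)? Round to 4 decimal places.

0.0257

Per-experiment Hoeffding bound: 2·exp(−2·1350·0.047²) = 2·exp(−5.96430) = 0.0051377.
Union bound over 5 events: 5·0.0051377 = 0.02569.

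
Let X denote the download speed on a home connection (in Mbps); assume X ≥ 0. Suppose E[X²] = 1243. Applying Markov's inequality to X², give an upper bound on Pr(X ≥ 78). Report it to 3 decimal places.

Since X ≥ 0, the event {X ≥ 78} is the same as {X² ≥ 6084}.
Markov's inequality applied to X² gives Pr(X² ≥ 6084) ≤ E[X²]/6084 = 1243/6084 = 0.2043.

0.204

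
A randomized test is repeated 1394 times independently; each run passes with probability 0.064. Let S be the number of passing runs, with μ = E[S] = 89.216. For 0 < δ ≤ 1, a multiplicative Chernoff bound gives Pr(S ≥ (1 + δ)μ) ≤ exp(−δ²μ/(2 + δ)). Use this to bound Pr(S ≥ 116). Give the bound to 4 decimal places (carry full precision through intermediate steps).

Write 116 = (1 + δ)μ, so δ = 116/89.216 − 1 = 0.3002152…
Then the exponent is δ²μ/(2 + δ) = (116 − μ)² / (μ·(2 + δ)) = 3.495744.
Bound = exp(−3.495744) = 0.03033.

0.0303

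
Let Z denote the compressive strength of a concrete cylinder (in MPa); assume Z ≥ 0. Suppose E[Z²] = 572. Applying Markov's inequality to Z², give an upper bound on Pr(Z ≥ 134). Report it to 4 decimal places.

0.0319

Since Z ≥ 0, the event {Z ≥ 134} is the same as {Z² ≥ 17956}.
Markov's inequality applied to Z² gives Pr(Z² ≥ 17956) ≤ E[Z²]/17956 = 572/17956 = 0.0319.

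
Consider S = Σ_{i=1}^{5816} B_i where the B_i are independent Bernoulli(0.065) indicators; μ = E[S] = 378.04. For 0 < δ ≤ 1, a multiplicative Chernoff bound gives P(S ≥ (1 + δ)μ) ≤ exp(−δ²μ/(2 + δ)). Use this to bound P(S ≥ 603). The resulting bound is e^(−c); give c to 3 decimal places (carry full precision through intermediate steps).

Write 603 = (1 + δ)μ, so δ = 603/378.04 − 1 = 0.5950693…
Then the exponent is δ²μ/(2 + δ) = (603 − μ)² / (μ·(2 + δ)) = 51.585054.

51.585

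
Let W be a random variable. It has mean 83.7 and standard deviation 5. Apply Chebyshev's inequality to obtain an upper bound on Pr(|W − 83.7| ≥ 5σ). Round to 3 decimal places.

Chebyshev: Pr(|W − μ| ≥ t) ≤ Var(W)/t².
Var(W) = σ² = 5² = 25.
t = 5·5 = 25.
Bound = 25 / 625 = 0.0400.

0.040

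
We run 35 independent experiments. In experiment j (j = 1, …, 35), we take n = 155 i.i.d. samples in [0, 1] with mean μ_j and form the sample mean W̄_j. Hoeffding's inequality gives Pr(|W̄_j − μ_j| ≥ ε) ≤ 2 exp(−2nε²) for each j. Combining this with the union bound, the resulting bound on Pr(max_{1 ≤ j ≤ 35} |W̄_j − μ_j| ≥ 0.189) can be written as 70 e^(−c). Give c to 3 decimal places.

11.074

Union bound over the 35 events: Pr(max_{1 ≤ j ≤ 35} |W̄_j − μ_j| ≥ 0.189) ≤ 35·2·exp(−2nε²) = 70 exp(−2·155·0.189²).
So c = 2·155·0.189² = 11.0735.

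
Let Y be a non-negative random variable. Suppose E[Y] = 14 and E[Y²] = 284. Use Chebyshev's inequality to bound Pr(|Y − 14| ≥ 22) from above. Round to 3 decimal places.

0.182

Var(Y) = E[Y²] − (E[Y])² = 284 − 196 = 88.
Chebyshev's inequality: Pr(|Y − μ| ≥ t) ≤ Var(Y)/t² = 88/484 = 0.1818.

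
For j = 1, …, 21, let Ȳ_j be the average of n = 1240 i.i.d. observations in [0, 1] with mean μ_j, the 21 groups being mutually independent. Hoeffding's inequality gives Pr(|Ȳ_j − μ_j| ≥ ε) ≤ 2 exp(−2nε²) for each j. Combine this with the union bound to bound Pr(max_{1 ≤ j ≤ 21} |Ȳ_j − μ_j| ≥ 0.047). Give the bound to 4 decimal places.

0.1754

Per-experiment Hoeffding bound: 2·exp(−2·1240·0.047²) = 2·exp(−5.47832) = 0.0083527.
Union bound over 21 events: 21·0.0083527 = 0.17541.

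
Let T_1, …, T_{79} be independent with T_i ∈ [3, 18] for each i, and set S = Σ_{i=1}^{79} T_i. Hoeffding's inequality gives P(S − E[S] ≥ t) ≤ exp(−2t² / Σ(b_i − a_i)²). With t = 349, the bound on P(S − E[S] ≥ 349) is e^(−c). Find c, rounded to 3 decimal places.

13.705

Σ(b_i − a_i)² = 79·(15)² = 17775.
c = 2t²/17775 = 2·349²/17775 = 13.7048.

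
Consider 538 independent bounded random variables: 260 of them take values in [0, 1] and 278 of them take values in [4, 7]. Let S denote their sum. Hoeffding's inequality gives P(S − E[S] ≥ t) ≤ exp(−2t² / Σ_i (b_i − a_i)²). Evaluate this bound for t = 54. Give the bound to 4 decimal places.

Σ(b_i − a_i)² = 260·1² + 278·3² = 2762.
Exponent = 2·54² / 2762 = 2.11151.
Bound = exp(−2.11151) = 0.12105.

0.1211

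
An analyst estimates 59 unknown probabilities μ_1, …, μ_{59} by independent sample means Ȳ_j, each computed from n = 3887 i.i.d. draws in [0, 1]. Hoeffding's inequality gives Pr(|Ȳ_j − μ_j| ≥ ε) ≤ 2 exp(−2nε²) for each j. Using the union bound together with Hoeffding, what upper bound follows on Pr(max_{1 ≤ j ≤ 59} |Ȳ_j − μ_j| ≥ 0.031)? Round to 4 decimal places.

0.0672

Per-experiment Hoeffding bound: 2·exp(−2·3887·0.031²) = 2·exp(−7.47081) = 0.0011389.
Union bound over 59 events: 59·0.0011389 = 0.06720.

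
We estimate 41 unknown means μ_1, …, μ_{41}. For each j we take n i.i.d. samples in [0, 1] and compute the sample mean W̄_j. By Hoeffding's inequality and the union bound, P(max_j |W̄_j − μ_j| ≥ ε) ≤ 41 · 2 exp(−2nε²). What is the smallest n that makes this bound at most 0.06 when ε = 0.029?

4293

Need 2·41·exp(−2nε²) ≤ 0.06, i.e. exp(−2nε²) ≤ 0.06/82.
So 2nε² ≥ ln(82/0.06) = 7.220130.
Hence n ≥ 7.220130/(2·0.029²) = 4292.586.
The smallest integer n is 4293.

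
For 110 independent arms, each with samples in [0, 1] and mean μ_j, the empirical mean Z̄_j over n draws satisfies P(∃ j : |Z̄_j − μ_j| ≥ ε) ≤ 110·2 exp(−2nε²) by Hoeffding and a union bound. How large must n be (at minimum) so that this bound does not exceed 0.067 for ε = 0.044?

Need 2·110·exp(−2nε²) ≤ 0.067, i.e. exp(−2nε²) ≤ 0.067/220.
So 2nε² ≥ ln(220/0.067) = 8.096690.
Hence n ≥ 8.096690/(2·0.044²) = 2091.087.
The smallest integer n is 2092.

2092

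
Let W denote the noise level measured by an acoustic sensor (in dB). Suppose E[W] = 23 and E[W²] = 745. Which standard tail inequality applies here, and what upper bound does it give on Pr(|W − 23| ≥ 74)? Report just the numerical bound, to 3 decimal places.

0.039

The first two moments determine the variance, so Chebyshev's inequality is the sharpest standard bound available.
Var(W) = E[W²] − (E[W])² = 745 − 529 = 216.
Chebyshev's inequality: Pr(|W − μ| ≥ t) ≤ Var(W)/t² = 216/5476 = 0.0394.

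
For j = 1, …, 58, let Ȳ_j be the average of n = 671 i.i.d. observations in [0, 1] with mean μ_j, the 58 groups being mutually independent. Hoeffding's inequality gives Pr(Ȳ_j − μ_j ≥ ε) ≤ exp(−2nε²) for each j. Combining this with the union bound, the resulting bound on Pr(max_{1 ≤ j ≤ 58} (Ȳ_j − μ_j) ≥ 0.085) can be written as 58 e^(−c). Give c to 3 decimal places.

9.696

Union bound over the 58 events: Pr(max_{1 ≤ j ≤ 58} (Ȳ_j − μ_j) ≥ 0.085) ≤ 58·exp(−2nε²) = 58 exp(−2·671·0.085²).
So c = 2·671·0.085² = 9.6959.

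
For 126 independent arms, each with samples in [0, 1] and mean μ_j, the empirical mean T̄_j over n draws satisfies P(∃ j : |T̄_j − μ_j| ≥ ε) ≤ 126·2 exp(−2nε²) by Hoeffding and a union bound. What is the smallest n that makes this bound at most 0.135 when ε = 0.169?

Need 2·126·exp(−2nε²) ≤ 0.135, i.e. exp(−2nε²) ≤ 0.135/252.
So 2nε² ≥ ln(252/0.135) = 7.531910.
Hence n ≥ 7.531910/(2·0.169²) = 131.857.
The smallest integer n is 132.

132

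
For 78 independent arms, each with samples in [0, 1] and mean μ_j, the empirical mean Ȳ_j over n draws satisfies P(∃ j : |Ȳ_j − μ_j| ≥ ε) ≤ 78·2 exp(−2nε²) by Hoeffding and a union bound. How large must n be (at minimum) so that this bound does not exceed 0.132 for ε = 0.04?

Need 2·78·exp(−2nε²) ≤ 0.132, i.e. exp(−2nε²) ≤ 0.132/156.
So 2nε² ≥ ln(156/0.132) = 7.074809.
Hence n ≥ 7.074809/(2·0.04²) = 2210.878.
The smallest integer n is 2211.

2211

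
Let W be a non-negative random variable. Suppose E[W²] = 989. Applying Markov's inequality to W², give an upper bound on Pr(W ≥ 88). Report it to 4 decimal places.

0.1277

Since W ≥ 0, the event {W ≥ 88} is the same as {W² ≥ 7744}.
Markov's inequality applied to W² gives Pr(W² ≥ 7744) ≤ E[W²]/7744 = 989/7744 = 0.1277.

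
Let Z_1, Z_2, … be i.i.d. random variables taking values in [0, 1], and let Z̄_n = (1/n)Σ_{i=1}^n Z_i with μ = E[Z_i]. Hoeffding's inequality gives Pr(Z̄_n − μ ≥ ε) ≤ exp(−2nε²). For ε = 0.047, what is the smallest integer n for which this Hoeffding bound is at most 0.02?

Require exp(−2nε²) ≤ 0.02, i.e. 2nε² ≥ ln(1/0.02) = 3.912023.
So n ≥ 3.912023 / (2·0.047²) = 885.474.
The smallest integer n is 886.

886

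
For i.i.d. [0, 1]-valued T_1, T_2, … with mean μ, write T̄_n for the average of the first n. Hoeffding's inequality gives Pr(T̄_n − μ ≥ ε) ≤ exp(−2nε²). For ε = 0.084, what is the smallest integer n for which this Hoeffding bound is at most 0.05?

Require exp(−2nε²) ≤ 0.05, i.e. 2nε² ≥ ln(1/0.05) = 2.995732.
So n ≥ 2.995732 / (2·0.084²) = 212.283.
The smallest integer n is 213.

213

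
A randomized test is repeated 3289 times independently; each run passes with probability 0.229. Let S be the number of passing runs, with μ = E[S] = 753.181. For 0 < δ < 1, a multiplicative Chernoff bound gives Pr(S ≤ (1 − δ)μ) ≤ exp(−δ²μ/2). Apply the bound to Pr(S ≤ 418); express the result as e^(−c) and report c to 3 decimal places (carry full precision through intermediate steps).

Write 418 = (1 − δ)μ, so δ = 1 − 418/753.181 = 0.4450205…
Then the exponent is δ²μ/2 = (μ − 418)²/(2μ) = 74.581211.

74.581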